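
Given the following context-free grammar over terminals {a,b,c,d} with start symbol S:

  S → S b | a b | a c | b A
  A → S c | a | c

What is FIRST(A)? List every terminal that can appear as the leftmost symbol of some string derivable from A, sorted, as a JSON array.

FIRST sets, iterate to fixpoint:
iter 1:
  A via A→a: +{a}
  A via A→c: +{c}
  S via S→a b: +{a}
  S via S→b A: +{b}
  S: {a,b}  A: {a,c}
iter 2:
  A via A→S c: +{b}
  S: {a,b}  A: {a,b,c}
iter 3: (no change)
  S: {a,b}  A: {a,b,c}

FIRST(A) = ["a", "b", "c"]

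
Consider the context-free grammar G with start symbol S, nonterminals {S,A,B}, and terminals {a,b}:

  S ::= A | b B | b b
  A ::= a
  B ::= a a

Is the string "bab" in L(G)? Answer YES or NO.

CNF form of G:
  S -> T1 B | T1 T1 | a
  A -> a
  B -> T0 T0
  T0 -> a
  T1 -> b

CYK table (by increasing span):
  T[0,0] 'b' = {T1}  orig:{}
  T[1,1] 'a' = {A,S,T0}  orig:{A,S}
  T[2,2] 'b' = {T1}  orig:{}
  T[0,1] 'ba' = ∅
  T[1,2] 'ab' = ∅
  T[0,2] 'bab' = ∅

S ∉ T[0,2] ⇒ NO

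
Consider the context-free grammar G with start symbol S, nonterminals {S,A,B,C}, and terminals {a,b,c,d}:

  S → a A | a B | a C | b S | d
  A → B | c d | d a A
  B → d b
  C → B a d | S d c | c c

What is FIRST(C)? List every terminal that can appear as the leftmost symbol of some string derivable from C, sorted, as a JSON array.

FIRST iteration:
round 1:
  A via A→c d: +{c}
  A via A→d a A: +{d}
  B via B→d b: +{d}
  C via C→B a d: +{d}
  C via C→c c: +{c}
  S via S→a A: +{a}
  S via S→b S: +{b}
  S via S→d: +{d}
  FIRST(S)={a,b,d}  FIRST(A)={c,d}  FIRST(B)={d}  FIRST(C)={c,d}
round 2:
  C via C→S d c: +{a,b}
  FIRST(S)={a,b,d}  FIRST(A)={c,d}  FIRST(B)={d}  FIRST(C)={a,b,c,d}
round 3: (no change)
  FIRST(S)={a,b,d}  FIRST(A)={c,d}  FIRST(B)={d}  FIRST(C)={a,b,c,d}

FIRST(C) = ["a", "b", "c", "d"]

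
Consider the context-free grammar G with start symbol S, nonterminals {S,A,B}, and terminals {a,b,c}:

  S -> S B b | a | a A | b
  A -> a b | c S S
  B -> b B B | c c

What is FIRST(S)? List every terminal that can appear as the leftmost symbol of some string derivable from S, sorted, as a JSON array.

Compute FIRST by fixpoint:
round 1:
  A via A→a b: +{a}
  A via A→c S S: +{c}
  B via B→b B B: +{b}
  B via B→c c: +{c}
  S via S→a: +{a}
  S via S→b: +{b}
  S: {a,b}  A: {a,c}  B: {b,c}
round 2: — fixpoint
  S: {a,b}  A: {a,c}  B: {b,c}

FIRST(S) = ["a", "b"]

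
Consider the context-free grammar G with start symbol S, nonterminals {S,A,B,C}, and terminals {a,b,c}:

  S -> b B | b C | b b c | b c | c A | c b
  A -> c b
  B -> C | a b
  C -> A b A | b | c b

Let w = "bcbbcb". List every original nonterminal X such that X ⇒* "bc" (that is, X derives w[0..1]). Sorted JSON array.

Convert to CNF:
  S -> T0 A | T0 T1 | T1 B | T1 C | T1 T0 | T1 X5
  A -> T0 T1
  B -> A X3 | T0 T1 | T2 T1 | b
  C -> A X4 | T0 T1 | b
  T0 -> c
  T1 -> b
  T2 -> a
  X3 -> T1 A
  X4 -> T1 A
  X5 -> T1 T0

CYK fill (cells [i..j] with 0 ≤ i ≤ j ≤ 1 only):
  cell(0,0) b: {B,C,T1}  orig:{B,C}
  cell(1,1) c: {T0}  orig:{}
  cell(0,1) bc: {S,X5}  orig:{S}

Original NTs in T[0,1] deriving "bc": ["S"]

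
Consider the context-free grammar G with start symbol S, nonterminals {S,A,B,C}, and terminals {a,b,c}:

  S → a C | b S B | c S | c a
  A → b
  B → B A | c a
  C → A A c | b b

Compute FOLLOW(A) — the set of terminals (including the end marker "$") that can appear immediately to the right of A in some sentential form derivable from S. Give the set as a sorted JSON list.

Compute FIRST by fixpoint:
iter 1:
  A via A→b: +{b}
  B via B→c a: +{c}
  C via C→A A c: +{b}
  S via S→a C: +{a}
  S via S→b S B: +{b}
  S via S→c S: +{c}
  FIRST(S)={a,b,c}  FIRST(A)={b}  FIRST(B)={c}  FIRST(C)={b}
iter 2: (no change)
  FIRST(S)={a,b,c}  FIRST(A)={b}  FIRST(B)={c}  FIRST(C)={b}

FOLLOW sets:
initialize: $ ∈ FOLLOW(S)
round 1:
  B→B A: FOLLOW(B) ⊇ FIRST(A) = {b}; new: +{b}
  B→B A: FOLLOW(A) ⊇ FOLLOW(B) ⊇ {b}; new: +{b}
  C→A A c: FOLLOW(A) ⊇ FIRST(c) = {c}; new: +{c}
  S→a C: FOLLOW(C) ⊇ FOLLOW(S) ⊇ {$}; new: +{$}
  S→b S B: FOLLOW(S) ⊇ FIRST(B) = {c}; new: +{c}
  S→b S B: FOLLOW(B) ⊇ FOLLOW(S) ⊇ {$,c}; new: +{$,c}
  S: {$,c}  A: {b,c}  B: {$,b,c}  C: {$}
round 2:
  B→B A: FOLLOW(A) ⊇ FOLLOW(B) ⊇ {$,b,c}; new: +{$}
  S→a C: FOLLOW(C) ⊇ FOLLOW(S) ⊇ {$,c}; new: +{c}
  S: {$,c}  A: {$,b,c}  B: {$,b,c}  C: {$,c}
round 3: (stable)
  S: {$,c}  A: {$,b,c}  B: {$,b,c}  C: {$,c}

FOLLOW(A) = ["$", "b", "c"]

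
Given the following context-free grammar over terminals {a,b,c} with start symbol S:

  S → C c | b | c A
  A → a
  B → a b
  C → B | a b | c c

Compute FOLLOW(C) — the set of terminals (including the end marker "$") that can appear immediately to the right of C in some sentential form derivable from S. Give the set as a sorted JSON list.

FIRST sets, iterate to fixpoint:
round 1:
  A via A→a: +{a}
  B via B→a b: +{a}
  C via C→B: +{a}
  C via C→c c: +{c}
  S via S→C c: +{a,c}
  S via S→b: +{b}
  S: {a,b,c}  A: {a}  B: {a}  C: {a,c}
round 2: (no change)
  S: {a,b,c}  A: {a}  B: {a}  C: {a,c}

Compute FOLLOW by fixpoint:
seed FOLLOW(S) with $
pass 1:
  S→C c: FOLLOW(C) ⊇ FIRST(c) = {c}; new: +{c}
  S→c A: FOLLOW(A) ⊇ FOLLOW(S) ⊇ {$}; new: +{$}
  FOLLOW[S]={$}  FOLLOW[A]={$}  FOLLOW[B]={}  FOLLOW[C]={c}
pass 2:
  C→B: FOLLOW(B) ⊇ FOLLOW(C) ⊇ {c}; new: +{c}
  FOLLOW[S]={$}  FOLLOW[A]={$}  FOLLOW[B]={c}  FOLLOW[C]={c}
pass 3: done
  FOLLOW[S]={$}  FOLLOW[A]={$}  FOLLOW[B]={c}  FOLLOW[C]={c}

FOLLOW(C) = ["c"]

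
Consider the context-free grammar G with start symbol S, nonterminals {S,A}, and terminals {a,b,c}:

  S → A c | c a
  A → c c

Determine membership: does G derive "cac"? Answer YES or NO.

CNF form of G:
  S -> A T0 | T0 T1
  A -> T0 T0
  T0 -> c
  T1 -> a

CYK fill:
  cell(0,0) c: {T0}  orig:{}
  cell(1,1) a: {T1}  orig:{}
  cell(2,2) c: {T0}  orig:{}
  cell(0,1) ca: {S}
  cell(1,2) ac: ∅
  cell(0,2) cac: ∅

S ∉ T[0,2] ⇒ NO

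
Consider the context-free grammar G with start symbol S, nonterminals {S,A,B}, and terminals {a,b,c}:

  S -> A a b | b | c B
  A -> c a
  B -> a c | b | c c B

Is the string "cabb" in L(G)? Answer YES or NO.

Convert to CNF:
  S -> A X4 | T0 B | b
  A -> T0 T1
  B -> T0 X3 | T1 T0 | b
  T0 -> c
  T1 -> a
  T2 -> b
  X3 -> T0 B
  X4 -> T1 T2

Fill CYK table bottom-up:
  [0..0]={T0}  "c"  orig:{}
  [1..1]={T1}  "a"  orig:{}
  [2..2]={B,S,T2}  "b"  orig:{B,S}
  [3..3]={B,S,T2}  "b"  orig:{B,S}
  [0..1]={A}  "ca"
  [1..2]={X4}  "ab"  orig:{}
  [2..3]=∅  "bb"
  [0..2]=∅  "cab"
  [1..3]=∅  "abb"
  [0..3]=∅  "cabb"

S ∉ T[0,3] ⇒ NO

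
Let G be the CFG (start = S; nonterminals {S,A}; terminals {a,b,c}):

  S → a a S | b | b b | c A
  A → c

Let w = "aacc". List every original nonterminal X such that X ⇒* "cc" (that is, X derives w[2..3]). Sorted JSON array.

Convert to CNF:
  S -> T0 X3 | T1 T1 | T2 A | b
  A -> c
  T0 -> a
  T1 -> b
  T2 -> c
  X3 -> T0 S

CYK fill (cells [i..j] with 2 ≤ i ≤ j ≤ 3 only):
  [2..2]={A,T2}  "c"  orig:{A}
  [3..3]={A,T2}  "c"  orig:{A}
  [2..3]={S}  "cc"

Original NTs in T[2,3] deriving "cc": ["S"]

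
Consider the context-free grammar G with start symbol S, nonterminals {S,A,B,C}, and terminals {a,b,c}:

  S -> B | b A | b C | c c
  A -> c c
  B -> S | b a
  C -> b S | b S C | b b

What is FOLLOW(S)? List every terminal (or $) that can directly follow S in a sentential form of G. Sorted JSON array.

FIRST sets, iterate to fixpoint:
round 1:
  A via A→c c: +{c}
  B via B→b a: +{b}
  C via C→b S: +{b}
  S via S→B: +{b}
  S via S→c c: +{c}
  S: {b,c}  A: {c}  B: {b}  C: {b}
round 2:
  B via B→S: +{c}
  S: {b,c}  A: {c}  B: {b,c}  C: {b}
round 3: done
  S: {b,c}  A: {c}  B: {b,c}  C: {b}

FOLLOW sets:
initialize: $ ∈ FOLLOW(S)
iter 1:
  C→b S C: FOLLOW(S) ⊇ FIRST(C) = {b}; new: +{b}
  S→B: FOLLOW(B) ⊇ FOLLOW(S) ⊇ {$,b}; new: +{$,b}
  S→b A: FOLLOW(A) ⊇ FOLLOW(S) ⊇ {$,b}; new: +{$,b}
  S→b C: FOLLOW(C) ⊇ FOLLOW(S) ⊇ {$,b}; new: +{$,b}
  FOLLOW[S]={$,b}  FOLLOW[A]={$,b}  FOLLOW[B]={$,b}  FOLLOW[C]={$,b}
iter 2: done
  FOLLOW[S]={$,b}  FOLLOW[A]={$,b}  FOLLOW[B]={$,b}  FOLLOW[C]={$,b}

FOLLOW(S) = ["$", "b"]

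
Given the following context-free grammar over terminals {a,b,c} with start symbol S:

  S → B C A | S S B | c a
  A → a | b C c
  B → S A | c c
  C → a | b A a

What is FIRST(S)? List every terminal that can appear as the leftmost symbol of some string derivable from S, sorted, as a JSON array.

Compute FIRST by fixpoint:
iter 1:
  A via A→a: +{a}
  A via A→b C c: +{b}
  B via B→c c: +{c}
  C via C→a: +{a}
  C via C→b A a: +{b}
  S via S→B C A: +{c}
  FIRST[S]={c}  FIRST[A]={a,b}  FIRST[B]={c}  FIRST[C]={a,b}
iter 2: (stable)
  FIRST[S]={c}  FIRST[A]={a,b}  FIRST[B]={c}  FIRST[C]={a,b}

FIRST(S) = ["c"]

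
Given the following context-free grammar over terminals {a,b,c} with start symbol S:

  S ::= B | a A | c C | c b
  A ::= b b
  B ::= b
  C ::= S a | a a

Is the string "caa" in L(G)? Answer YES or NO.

Convert to CNF:
  S -> T1 A | T2 C | T2 T0 | b
  A -> T0 T0
  B -> b
  C -> S T1 | T1 T1
  T0 -> b
  T1 -> a
  T2 -> c

Fill CYK table bottom-up:
  cell(0,0) c: {T2}  orig:{}
  cell(1,1) a: {T1}  orig:{}
  cell(2,2) a: {T1}  orig:{}
  cell(0,1) ca: ∅
  cell(1,2) aa: {C}
  cell(0,2) caa: {S}

S ∈ T[0,2] ⇒ YES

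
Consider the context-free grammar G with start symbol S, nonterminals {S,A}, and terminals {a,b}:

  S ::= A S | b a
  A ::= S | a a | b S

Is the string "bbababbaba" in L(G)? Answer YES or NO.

Convert to CNF:
  S -> A S | T1 T0
  A -> A S | T0 T0 | T1 S | T1 T0
  T0 -> a
  T1 -> b

CYK table (by increasing span):
  T[0,0] 'b' = {T1}  orig:{}
  T[1,1] 'b' = {T1}  orig:{}
  T[2,2] 'a' = {T0}  orig:{}
  T[3,3] 'b' = {T1}  orig:{}
  T[4,4] 'a' = {T0}  orig:{}
  T[5,5] 'b' = {T1}  orig:{}
  T[6,6] 'b' = {T1}  orig:{}
  T[7,7] 'a' = {T0}  orig:{}
  T[8,8] 'b' = {T1}  orig:{}
  T[9,9] 'a' = {T0}  orig:{}
  T[0,1] 'bb' = ∅
  T[1,2] 'ba' = {A,S}
  T[2,3] 'ab' = ∅
  T[3,4] 'ba' = {A,S}
  T[4,5] 'ab' = ∅
  T[5,6] 'bb' = ∅
  T[6,7] 'ba' = {A,S}
  T[7,8] 'ab' = ∅
  T[8,9] 'ba' = {A,S}
  T[0,2] 'bba' = {A}
  T[1,3] 'bab' = ∅
  T[2,4] 'aba' = ∅
  T[3,5] 'bab' = ∅
  T[4,6] 'abb' = ∅
  T[5,7] 'bba' = {A}
  T[6,8] 'bab' = ∅
  T[7,9] 'aba' = ∅
  T[0,3] 'bbab' = ∅
  T[1,4] 'baba' = {A,S}
  T[2,5] 'abab' = ∅
  T[3,6] 'babb' = ∅
  T[4,7] 'abba' = ∅
  T[5,8] 'bbab' = ∅
  T[6,9] 'baba' = {A,S}
  T[0,4] 'bbaba' = {A,S}
  T[1,5] 'babab' = ∅
  T[2,6] 'ababb' = ∅
  T[3,7] 'babba' = ∅
  T[4,8] 'abbab' = ∅
  T[5,9] 'bbaba' = {A,S}
  T[0,5] 'bbabab' = ∅
  T[1,6] 'bababb' = ∅
  T[2,7] 'ababba' = ∅
  T[3,8] 'babbab' = ∅
  T[4,9] 'abbaba' = ∅
  T[0,6] 'bbababb' = ∅
  T[1,7] 'bababba' = ∅
  T[2,8] 'ababbab' = ∅
  T[3,9] 'babbaba' = {A,S}
  T[0,7] 'bbababba' = ∅
  T[1,8] 'bababbab' = ∅
  T[2,9] 'ababbaba' = ∅
  T[0,8] 'bbababbab' = ∅
  T[1,9] 'bababbaba' = {A,S}
  T[0,9] 'bbababbaba' = {A,S}

S ∈ T[0,9] ⇒ YES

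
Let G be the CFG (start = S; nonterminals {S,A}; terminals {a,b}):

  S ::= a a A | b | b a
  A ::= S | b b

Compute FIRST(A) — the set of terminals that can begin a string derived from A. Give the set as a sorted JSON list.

Compute FIRST by fixpoint:
round 1:
  A via A→b b: +{b}
  S via S→a a A: +{a}
  S via S→b: +{b}
  FIRST[S]={a,b}  FIRST[A]={b}
round 2:
  A via A→S: +{a}
  FIRST[S]={a,b}  FIRST[A]={a,b}
round 3: — fixpoint
  FIRST[S]={a,b}  FIRST[A]={a,b}

FIRST(A) = ["a", "b"]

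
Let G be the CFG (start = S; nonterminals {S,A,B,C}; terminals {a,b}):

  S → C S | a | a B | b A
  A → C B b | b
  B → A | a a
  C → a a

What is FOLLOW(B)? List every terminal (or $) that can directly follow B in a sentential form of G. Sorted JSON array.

FIRST sets, iterate to fixpoint:
iter 1:
  A via A→b: +{b}
  B via B→A: +{b}
  B via B→a a: +{a}
  C via C→a a: +{a}
  S via S→C S: +{a}
  S via S→b A: +{b}
  FIRST[S]={a,b}  FIRST[A]={b}  FIRST[B]={a,b}  FIRST[C]={a}
iter 2:
  A via A→C B b: +{a}
  FIRST[S]={a,b}  FIRST[A]={a,b}  FIRST[B]={a,b}  FIRST[C]={a}
iter 3: (no change)
  FIRST[S]={a,b}  FIRST[A]={a,b}  FIRST[B]={a,b}  FIRST[C]={a}

FOLLOW sets:
initialize: $ ∈ FOLLOW(S)
iter 1:
  A→C B b: FOLLOW(C) ⊇ FIRST(B) = {a,b}; new: +{a,b}
  A→C B b: FOLLOW(B) ⊇ FIRST(b) = {b}; new: +{b}
  B→A: FOLLOW(A) ⊇ FOLLOW(B) ⊇ {b}; new: +{b}
  S→a B: FOLLOW(B) ⊇ FOLLOW(S) ⊇ {$}; new: +{$}
  S→b A: FOLLOW(A) ⊇ FOLLOW(S) ⊇ {$}; new: +{$}
  S: {$}  A: {$,b}  B: {$,b}  C: {a,b}
iter 2: — fixpoint
  S: {$}  A: {$,b}  B: {$,b}  C: {a,b}

FOLLOW(B) = ["$", "b"]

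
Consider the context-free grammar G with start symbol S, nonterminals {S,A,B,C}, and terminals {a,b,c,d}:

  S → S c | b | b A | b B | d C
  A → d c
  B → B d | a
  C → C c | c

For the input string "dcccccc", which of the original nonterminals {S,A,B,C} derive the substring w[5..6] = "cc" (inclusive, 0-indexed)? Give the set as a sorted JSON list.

CNF form of G:
  S -> S T1 | T0 C | T2 A | T2 B | b
  A -> T0 T1
  B -> B T0 | a
  C -> C T1 | c
  T0 -> d
  T1 -> c
  T2 -> b

CYK fill — only the sub-triangle for w[5..6]:
  T[5,5] 'c' = {C,T1}  orig:{C}
  T[6,6] 'c' = {C,T1}  orig:{C}
  T[5,6] 'cc' = {C}

Original NTs in T[5,6] deriving "cc": ["C"]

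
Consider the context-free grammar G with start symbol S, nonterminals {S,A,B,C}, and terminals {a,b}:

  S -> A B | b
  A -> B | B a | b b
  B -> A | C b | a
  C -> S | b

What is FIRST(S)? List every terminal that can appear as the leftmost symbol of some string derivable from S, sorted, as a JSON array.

Compute FIRST by fixpoint:
round 1:
  A via A→b b: +{b}
  B via B→A: +{b}
  B via B→a: +{a}
  C via C→b: +{b}
  S via S→A B: +{b}
  S: {b}  A: {b}  B: {a,b}  C: {b}
round 2:
  A via A→B: +{a}
  S via S→A B: +{a}
  S: {a,b}  A: {a,b}  B: {a,b}  C: {b}
round 3:
  C via C→S: +{a}
  S: {a,b}  A: {a,b}  B: {a,b}  C: {a,b}
round 4: (no change)
  S: {a,b}  A: {a,b}  B: {a,b}  C: {a,b}

FIRST(S) = ["a", "b"]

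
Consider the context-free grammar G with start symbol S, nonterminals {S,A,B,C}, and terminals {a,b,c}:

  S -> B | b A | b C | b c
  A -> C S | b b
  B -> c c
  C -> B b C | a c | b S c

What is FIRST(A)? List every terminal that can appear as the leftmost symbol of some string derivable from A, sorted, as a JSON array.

FIRST iteration:
pass 1:
  A via A→b b: +{b}
  B via B→c c: +{c}
  C via C→B b C: +{c}
  C via C→a c: +{a}
  C via C→b S c: +{b}
  S via S→B: +{c}
  S via S→b A: +{b}
  FIRST(S)={b,c}  FIRST(A)={b}  FIRST(B)={c}  FIRST(C)={a,b,c}
pass 2:
  A via A→C S: +{a,c}
  FIRST(S)={b,c}  FIRST(A)={a,b,c}  FIRST(B)={c}  FIRST(C)={a,b,c}
pass 3: (no change)
  FIRST(S)={b,c}  FIRST(A)={a,b,c}  FIRST(B)={c}  FIRST(C)={a,b,c}

FIRST(A) = ["a", "b", "c"]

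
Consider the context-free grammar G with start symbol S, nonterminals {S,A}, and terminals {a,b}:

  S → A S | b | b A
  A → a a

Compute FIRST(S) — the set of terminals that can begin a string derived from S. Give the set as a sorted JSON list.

Compute FIRST by fixpoint:
[1]
  A via A→a a: +{a}
  S via S→A S: +{a}
  S via S→b: +{b}
  S: {a,b}  A: {a}
[2] (stable)
  S: {a,b}  A: {a}

FIRST(S) = ["a", "b"]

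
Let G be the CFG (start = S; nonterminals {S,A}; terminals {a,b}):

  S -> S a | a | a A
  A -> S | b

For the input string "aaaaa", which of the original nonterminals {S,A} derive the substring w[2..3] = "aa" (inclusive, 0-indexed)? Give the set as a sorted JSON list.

CNF form of G:
  S -> S T0 | T0 A | a
  A -> S T0 | T0 A | a | b
  T0 -> a

CYK table (by increasing span) (cells [i..j] with 2 ≤ i ≤ j ≤ 3 only):
  T[2,2] 'a' = {A,S,T0}  orig:{A,S}
  T[3,3] 'a' = {A,S,T0}  orig:{A,S}
  T[2,3] 'aa' = {A,S}

Original NTs in T[2,3] deriving "aa": ["A", "S"]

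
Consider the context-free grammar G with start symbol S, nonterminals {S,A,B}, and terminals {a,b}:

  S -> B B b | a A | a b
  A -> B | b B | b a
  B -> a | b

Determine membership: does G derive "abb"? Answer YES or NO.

Convert to CNF:
  S -> B X2 | T1 A | T1 T0
  A -> T0 B | T0 T1 | a | b
  B -> a | b
  T0 -> b
  T1 -> a
  X2 -> B T0

CYK fill:
  T[0,0] 'a' = {A,B,T1}  orig:{A,B}
  T[1,1] 'b' = {A,B,T0}  orig:{A,B}
  T[2,2] 'b' = {A,B,T0}  orig:{A,B}
  T[0,1] 'ab' = {S,X2}  orig:{S}
  T[1,2] 'bb' = {A,X2}  orig:{A}
  T[0,2] 'abb' = {S}

S ∈ T[0,2] ⇒ YES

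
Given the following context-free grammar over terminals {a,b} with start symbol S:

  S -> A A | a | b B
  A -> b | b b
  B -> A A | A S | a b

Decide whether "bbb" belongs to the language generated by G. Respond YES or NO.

Convert to CNF:
  S -> A A | T0 B | a
  A -> T0 T0 | b
  B -> A A | A S | T1 T0
  T0 -> b
  T1 -> a

Fill CYK table bottom-up:
  [0..0]={A,T0}  "b"  orig:{A}
  [1..1]={A,T0}  "b"  orig:{A}
  [2..2]={A,T0}  "b"  orig:{A}
  [0..1]={A,B,S}  "bb"
  [1..2]={A,B,S}  "bb"
  [0..2]={B,S}  "bbb"

S ∈ T[0,2] ⇒ YES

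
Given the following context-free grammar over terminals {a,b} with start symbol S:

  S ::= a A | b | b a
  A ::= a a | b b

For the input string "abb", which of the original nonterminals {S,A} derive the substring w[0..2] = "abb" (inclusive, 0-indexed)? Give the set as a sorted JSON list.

CNF form of G:
  S -> T0 A | T1 T0 | b
  A -> T0 T0 | T1 T1
  T0 -> a
  T1 -> b

CYK table (by increasing span) (cells [i..j] with 0 ≤ i ≤ j ≤ 2 only):
  cell(0,0) a: {T0}  orig:{}
  cell(1,1) b: {S,T1}  orig:{S}
  cell(2,2) b: {S,T1}  orig:{S}
  cell(0,1) ab: ∅
  cell(1,2) bb: {A}
  cell(0,2) abb: {S}

Original NTs in T[0,2] deriving "abb": ["S"]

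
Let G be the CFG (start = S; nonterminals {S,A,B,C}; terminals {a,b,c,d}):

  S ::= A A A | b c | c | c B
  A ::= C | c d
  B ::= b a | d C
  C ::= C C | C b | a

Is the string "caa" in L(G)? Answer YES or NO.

Convert to CNF:
  S -> A X4 | T0 T1 | T1 B | c
  A -> C C | C T0 | T1 T2 | a
  B -> T0 T3 | T2 C
  C -> C C | C T0 | a
  T0 -> b
  T1 -> c
  T2 -> d
  T3 -> a
  X4 -> A A

CYK table (by increasing span):
  T[0,0] 'c' = {S,T1}  orig:{S}
  T[1,1] 'a' = {A,C,T3}  orig:{A,C}
  T[2,2] 'a' = {A,C,T3}  orig:{A,C}
  T[0,1] 'ca' = ∅
  T[1,2] 'aa' = {A,C,X4}  orig:{A,C}
  T[0,2] 'caa' = ∅

S ∉ T[0,2] ⇒ NO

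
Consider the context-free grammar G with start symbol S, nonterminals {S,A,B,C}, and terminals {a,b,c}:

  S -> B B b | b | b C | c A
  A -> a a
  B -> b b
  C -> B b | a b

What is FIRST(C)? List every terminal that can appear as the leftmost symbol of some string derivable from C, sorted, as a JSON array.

FIRST iteration:
[1]
  A via A→a a: +{a}
  B via B→b b: +{b}
  C via C→B b: +{b}
  C via C→a b: +{a}
  S via S→B B b: +{b}
  S via S→c A: +{c}
  FIRST[S]={b,c}  FIRST[A]={a}  FIRST[B]={b}  FIRST[C]={a,b}
[2] done
  FIRST[S]={b,c}  FIRST[A]={a}  FIRST[B]={b}  FIRST[C]={a,b}

FIRST(C) = ["a", "b"]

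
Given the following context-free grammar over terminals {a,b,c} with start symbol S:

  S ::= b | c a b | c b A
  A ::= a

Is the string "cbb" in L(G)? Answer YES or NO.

Convert to CNF:
  S -> T0 X3 | T0 X4 | b
  A -> a
  T0 -> c
  T1 -> a
  T2 -> b
  X3 -> T1 T2
  X4 -> T2 A

CYK fill:
  cell(0,0) c: {T0}  orig:{}
  cell(1,1) b: {S,T2}  orig:{S}
  cell(2,2) b: {S,T2}  orig:{S}
  cell(0,1) cb: ∅
  cell(1,2) bb: ∅
  cell(0,2) cbb: ∅

S ∉ T[0,2] ⇒ NO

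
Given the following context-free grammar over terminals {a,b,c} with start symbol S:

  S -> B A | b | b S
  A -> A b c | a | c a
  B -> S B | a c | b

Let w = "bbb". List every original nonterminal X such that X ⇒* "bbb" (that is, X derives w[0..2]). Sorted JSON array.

CNF form of G:
  S -> B A | T0 S | b
  A -> A X3 | T1 T2 | a
  B -> S B | T2 T1 | b
  T0 -> b
  T1 -> c
  T2 -> a
  X3 -> T0 T1

CYK table (by increasing span), restricted to cells inside w[0..2]:
  T[0,0] 'b' = {B,S,T0}  orig:{B,S}
  T[1,1] 'b' = {B,S,T0}  orig:{B,S}
  T[2,2] 'b' = {B,S,T0}  orig:{B,S}
  T[0,1] 'bb' = {B,S}
  T[1,2] 'bb' = {B,S}
  T[0,2] 'bbb' = {B,S}

Original NTs in T[0,2] deriving "bbb": ["B", "S"]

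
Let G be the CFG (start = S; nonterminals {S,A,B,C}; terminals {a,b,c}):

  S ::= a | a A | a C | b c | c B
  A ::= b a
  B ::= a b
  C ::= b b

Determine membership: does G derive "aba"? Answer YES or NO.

Convert to CNF:
  S -> T0 T2 | T1 A | T1 C | T2 B | a
  A -> T0 T1
  B -> T1 T0
  C -> T0 T0
  T0 -> b
  T1 -> a
  T2 -> c

Fill CYK table bottom-up:
  T[0,0] 'a' = {S,T1}  orig:{S}
  T[1,1] 'b' = {T0}  orig:{}
  T[2,2] 'a' = {S,T1}  orig:{S}
  T[0,1] 'ab' = {B}
  T[1,2] 'ba' = {A}
  T[0,2] 'aba' = {S}

S ∈ T[0,2] ⇒ YES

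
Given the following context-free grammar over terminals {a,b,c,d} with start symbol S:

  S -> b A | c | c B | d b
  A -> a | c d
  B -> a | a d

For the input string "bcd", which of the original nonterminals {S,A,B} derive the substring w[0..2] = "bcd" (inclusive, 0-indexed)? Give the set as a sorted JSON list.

CNF form of G:
  S -> T0 B | T1 T3 | T3 A | c
  A -> T0 T1 | a
  B -> T2 T1 | a
  T0 -> c
  T1 -> d
  T2 -> a
  T3 -> b

Fill CYK table bottom-up, restricted to cells inside w[0..2]:
  cell(0,0) b: {T3}  orig:{}
  cell(1,1) c: {S,T0}  orig:{S}
  cell(2,2) d: {T1}  orig:{}
  cell(0,1) bc: ∅
  cell(1,2) cd: {A}
  cell(0,2) bcd: {S}

Original NTs in T[0,2] deriving "bcd": ["S"]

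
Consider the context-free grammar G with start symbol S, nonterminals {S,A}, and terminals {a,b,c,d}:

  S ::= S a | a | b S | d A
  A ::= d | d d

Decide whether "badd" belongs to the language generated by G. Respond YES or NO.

Convert to CNF:
  S -> S T1 | T0 A | T2 S | a
  A -> T0 T0 | d
  T0 -> d
  T1 -> a
  T2 -> b

CYK fill:
  cell(0,0) b: {T2}  orig:{}
  cell(1,1) a: {S,T1}  orig:{S}
  cell(2,2) d: {A,T0}  orig:{A}
  cell(3,3) d: {A,T0}  orig:{A}
  cell(0,1) ba: {S}
  cell(1,2) ad: ∅
  cell(2,3) dd: {A,S}
  cell(0,2) bad: ∅
  cell(1,3) add: ∅
  cell(0,3) badd: ∅

S ∉ T[0,3] ⇒ NO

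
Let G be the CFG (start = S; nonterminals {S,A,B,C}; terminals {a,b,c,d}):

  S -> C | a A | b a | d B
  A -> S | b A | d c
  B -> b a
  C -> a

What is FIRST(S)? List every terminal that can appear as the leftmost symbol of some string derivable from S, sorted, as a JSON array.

FIRST sets, iterate to fixpoint:
[1]
  A via A→b A: +{b}
  A via A→d c: +{d}
  B via B→b a: +{b}
  C via C→a: +{a}
  S via S→C: +{a}
  S via S→b a: +{b}
  S via S→d B: +{d}
  FIRST[S]={a,b,d}  FIRST[A]={b,d}  FIRST[B]={b}  FIRST[C]={a}
[2]
  A via A→S: +{a}
  FIRST[S]={a,b,d}  FIRST[A]={a,b,d}  FIRST[B]={b}  FIRST[C]={a}
[3] — fixpoint
  FIRST[S]={a,b,d}  FIRST[A]={a,b,d}  FIRST[B]={b}  FIRST[C]={a}

FIRST(S) = ["a", "b", "d"]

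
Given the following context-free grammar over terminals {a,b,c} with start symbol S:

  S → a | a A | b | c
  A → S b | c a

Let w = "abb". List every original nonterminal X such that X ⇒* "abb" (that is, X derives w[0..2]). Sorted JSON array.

Convert to CNF:
  S -> T2 A | a | b | c
  A -> S T0 | T1 T2
  T0 -> b
  T1 -> c
  T2 -> a

CYK fill (cells [i..j] with 0 ≤ i ≤ j ≤ 2 only):
  [0..0]={S,T2}  "a"  orig:{S}
  [1..1]={S,T0}  "b"  orig:{S}
  [2..2]={S,T0}  "b"  orig:{S}
  [0..1]={A}  "ab"
  [1..2]={A}  "bb"
  [0..2]={S}  "abb"

Original NTs in T[0,2] deriving "abb": ["S"]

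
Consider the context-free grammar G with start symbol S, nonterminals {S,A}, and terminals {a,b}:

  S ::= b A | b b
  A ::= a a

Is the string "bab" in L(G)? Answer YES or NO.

CNF form of G:
  S -> T1 A | T1 T1
  A -> T0 T0
  T0 -> a
  T1 -> b

Fill CYK table bottom-up:
  [0..0]={T1}  "b"  orig:{}
  [1..1]={T0}  "a"  orig:{}
  [2..2]={T1}  "b"  orig:{}
  [0..1]=∅  "ba"
  [1..2]=∅  "ab"
  [0..2]=∅  "bab"

S ∉ T[0,2] ⇒ NO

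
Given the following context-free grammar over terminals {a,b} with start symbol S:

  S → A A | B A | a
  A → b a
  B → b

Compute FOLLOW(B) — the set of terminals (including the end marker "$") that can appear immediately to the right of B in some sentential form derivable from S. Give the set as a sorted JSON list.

FIRST sets, iterate to fixpoint:
round 1:
  A via A→b a: +{b}
  B via B→b: +{b}
  S via S→A A: +{b}
  S via S→a: +{a}
  FIRST[S]={a,b}  FIRST[A]={b}  FIRST[B]={b}
round 2: (stable)
  FIRST[S]={a,b}  FIRST[A]={b}  FIRST[B]={b}

FOLLOW iteration:
FOLLOW(S) := {$}
pass 1:
  S→A A: FOLLOW(A) ⊇ FIRST(A) = {b}; new: +{b}
  S→A A: FOLLOW(A) ⊇ FOLLOW(S) ⊇ {$}; new: +{$}
  S→B A: FOLLOW(B) ⊇ FIRST(A) = {b}; new: +{b}
  FOLLOW[S]={$}  FOLLOW[A]={$,b}  FOLLOW[B]={b}
pass 2: — fixpoint
  FOLLOW[S]={$}  FOLLOW[A]={$,b}  FOLLOW[B]={b}

FOLLOW(B) = ["b"]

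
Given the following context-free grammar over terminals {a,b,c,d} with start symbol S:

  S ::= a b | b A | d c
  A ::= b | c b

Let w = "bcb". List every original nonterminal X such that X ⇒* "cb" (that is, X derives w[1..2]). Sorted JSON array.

CNF form of G:
  S -> T1 A | T2 T1 | T3 T0
  A -> T0 T1 | b
  T0 -> c
  T1 -> b
  T2 -> a
  T3 -> d

CYK fill, restricted to cells inside w[1..2]:
  T[1,1] 'c' = {T0}  orig:{}
  T[2,2] 'b' = {A,T1}  orig:{A}
  T[1,2] 'cb' = {A}

Original NTs in T[1,2] deriving "cb": ["A"]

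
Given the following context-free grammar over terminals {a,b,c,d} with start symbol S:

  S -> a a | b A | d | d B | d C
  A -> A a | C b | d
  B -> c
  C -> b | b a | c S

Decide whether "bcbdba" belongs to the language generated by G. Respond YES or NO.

Convert to CNF:
  S -> T0 T0 | T1 A | T3 B | T3 C | d
  A -> A T0 | C T1 | d
  B -> c
  C -> T1 T0 | T2 S | b
  T0 -> a
  T1 -> b
  T2 -> c
  T3 -> d

CYK table (by increasing span):
  [0..0]={C,T1}  "b"  orig:{C}
  [1..1]={B,T2}  "c"  orig:{B}
  [2..2]={C,T1}  "b"  orig:{C}
  [3..3]={A,S,T3}  "d"  orig:{A,S}
  [4..4]={C,T1}  "b"  orig:{C}
  [5..5]={T0}  "a"  orig:{}
  [0..1]=∅  "bc"
  [1..2]=∅  "cb"
  [2..3]={S}  "bd"
  [3..4]={S}  "db"
  [4..5]={C}  "ba"
  [0..2]=∅  "bcb"
  [1..3]={C}  "cbd"
  [2..4]=∅  "bdb"
  [3..5]={S}  "dba"
  [0..3]=∅  "bcbd"
  [1..4]={A}  "cbdb"
  [2..5]=∅  "bdba"
  [0..4]={S}  "bcbdb"
  [1..5]={A}  "cbdba"
  [0..5]={S}  "bcbdba"

S ∈ T[0,5] ⇒ YES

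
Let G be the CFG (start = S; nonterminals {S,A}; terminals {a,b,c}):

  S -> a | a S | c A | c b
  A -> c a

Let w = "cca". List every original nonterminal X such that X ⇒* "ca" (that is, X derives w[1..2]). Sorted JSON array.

Convert to CNF:
  S -> T0 A | T0 T2 | T1 S | a
  A -> T0 T1
  T0 -> c
  T1 -> a
  T2 -> b

Fill CYK table bottom-up (cells [i..j] with 1 ≤ i ≤ j ≤ 2 only):
  T[1,1] 'c' = {T0}  orig:{}
  T[2,2] 'a' = {S,T1}  orig:{S}
  T[1,2] 'ca' = {A}

Original NTs in T[1,2] deriving "ca": ["A"]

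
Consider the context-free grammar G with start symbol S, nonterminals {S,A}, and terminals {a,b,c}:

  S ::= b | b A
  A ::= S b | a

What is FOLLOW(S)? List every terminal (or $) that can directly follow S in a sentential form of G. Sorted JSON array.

Compute FIRST by fixpoint:
round 1:
  A via A→a: +{a}
  S via S→b: +{b}
  S: {b}  A: {a}
round 2:
  A via A→S b: +{b}
  S: {b}  A: {a,b}
round 3: done
  S: {b}  A: {a,b}

FOLLOW iteration:
FOLLOW(S) := {$}
pass 1:
  A→S b: FOLLOW(S) ⊇ FIRST(b) = {b}; new: +{b}
  S→b A: FOLLOW(A) ⊇ FOLLOW(S) ⊇ {$,b}; new: +{$,b}
  FOLLOW[S]={$,b}  FOLLOW[A]={$,b}
pass 2: (no change)
  FOLLOW[S]={$,b}  FOLLOW[A]={$,b}

FOLLOW(S) = ["$", "b"]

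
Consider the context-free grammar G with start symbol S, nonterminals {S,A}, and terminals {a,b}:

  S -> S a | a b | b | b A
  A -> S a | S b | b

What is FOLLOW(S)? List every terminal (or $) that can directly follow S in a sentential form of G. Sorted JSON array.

FIRST iteration:
[1]
  A via A→b: +{b}
  S via S→a b: +{a}
  S via S→b: +{b}
  S: {a,b}  A: {b}
[2]
  A via A→S a: +{a}
  S: {a,b}  A: {a,b}
[3] (stable)
  S: {a,b}  A: {a,b}

Compute FOLLOW by fixpoint:
FOLLOW(S) := {$}
iter 1:
  A→S a: FOLLOW(S) ⊇ FIRST(a) = {a}; new: +{a}
  A→S b: FOLLOW(S) ⊇ FIRST(b) = {b}; new: +{b}
  S→b A: FOLLOW(A) ⊇ FOLLOW(S) ⊇ {$,a,b}; new: +{$,a,b}
  FOLLOW[S]={$,a,b}  FOLLOW[A]={$,a,b}
iter 2: done
  FOLLOW[S]={$,a,b}  FOLLOW[A]={$,a,b}

FOLLOW(S) = ["$", "a", "b"]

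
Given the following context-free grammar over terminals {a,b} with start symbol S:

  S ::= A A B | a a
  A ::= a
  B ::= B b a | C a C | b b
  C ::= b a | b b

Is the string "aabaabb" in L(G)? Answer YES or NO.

Convert to CNF:
  S -> A X4 | T1 T1
  A -> a
  B -> B X2 | C X3 | T0 T0
  C -> T0 T0 | T0 T1
  T0 -> b
  T1 -> a
  X2 -> T0 T1
  X3 -> T1 C
  X4 -> A B

CYK table (by increasing span):
  cell(0,0) a: {A,T1}  orig:{A}
  cell(1,1) a: {A,T1}  orig:{A}
  cell(2,2) b: {T0}  orig:{}
  cell(3,3) a: {A,T1}  orig:{A}
  cell(4,4) a: {A,T1}  orig:{A}
  cell(5,5) b: {T0}  orig:{}
  cell(6,6) b: {T0}  orig:{}
  cell(0,1) aa: {S}
  cell(1,2) ab: ∅
  cell(2,3) ba: {C,X2}  orig:{C}
  cell(3,4) aa: {S}
  cell(4,5) ab: ∅
  cell(5,6) bb: {B,C}
  cell(0,2) aab: ∅
  cell(1,3) aba: {X3}  orig:{}
  cell(2,4) baa: ∅
  cell(3,5) aab: ∅
  cell(4,6) abb: {X3,X4}  orig:{}
  cell(0,3) aaba: ∅
  cell(1,4) abaa: ∅
  cell(2,5) baab: ∅
  cell(3,6) aabb: {S}
  cell(0,4) aabaa: ∅
  cell(1,5) abaab: ∅
  cell(2,6) baabb: {B}
  cell(0,5) aabaab: ∅
  cell(1,6) abaabb: {X4}  orig:{}
  cell(0,6) aabaabb: {S}

S ∈ T[0,6] ⇒ YES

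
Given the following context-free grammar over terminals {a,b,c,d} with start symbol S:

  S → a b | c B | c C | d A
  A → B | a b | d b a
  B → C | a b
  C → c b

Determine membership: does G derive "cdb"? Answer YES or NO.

Convert to CNF:
  S -> T0 T1 | T2 B | T2 C | T3 A
  A -> T0 T1 | T2 T1 | T3 X4
  B -> T0 T1 | T2 T1
  C -> T2 T1
  T0 -> a
  T1 -> b
  T2 -> c
  T3 -> d
  X4 -> T1 T0

CYK fill:
  [0..0]={T2}  "c"  orig:{}
  [1..1]={T3}  "d"  orig:{}
  [2..2]={T1}  "b"  orig:{}
  [0..1]=∅  "cd"
  [1..2]=∅  "db"
  [0..2]=∅  "cdb"

S ∉ T[0,2] ⇒ NO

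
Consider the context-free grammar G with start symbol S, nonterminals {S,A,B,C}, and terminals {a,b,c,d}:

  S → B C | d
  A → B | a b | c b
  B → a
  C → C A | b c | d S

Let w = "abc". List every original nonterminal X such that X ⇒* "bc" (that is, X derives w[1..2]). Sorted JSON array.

Convert to CNF:
  S -> B C | d
  A -> T0 T1 | T2 T1 | a
  B -> a
  C -> C A | T1 T2 | T3 S
  T0 -> a
  T1 -> b
  T2 -> c
  T3 -> d

CYK fill (cells [i..j] with 1 ≤ i ≤ j ≤ 2 only):
  cell(1,1) b: {T1}  orig:{}
  cell(2,2) c: {T2}  orig:{}
  cell(1,2) bc: {C}

Original NTs in T[1,2] deriving "bc": ["C"]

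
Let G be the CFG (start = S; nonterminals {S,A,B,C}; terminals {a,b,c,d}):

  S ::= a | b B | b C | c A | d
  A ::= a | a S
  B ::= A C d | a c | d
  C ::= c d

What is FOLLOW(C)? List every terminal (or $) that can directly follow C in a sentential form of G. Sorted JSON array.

Compute FIRST by fixpoint:
iter 1:
  A via A→a: +{a}
  B via B→A C d: +{a}
  B via B→d: +{d}
  C via C→c d: +{c}
  S via S→a: +{a}
  S via S→b B: +{b}
  S via S→c A: +{c}
  S via S→d: +{d}
  FIRST[S]={a,b,c,d}  FIRST[A]={a}  FIRST[B]={a,d}  FIRST[C]={c}
iter 2: (no change)
  FIRST[S]={a,b,c,d}  FIRST[A]={a}  FIRST[B]={a,d}  FIRST[C]={c}

FOLLOW iteration:
seed FOLLOW(S) with $
pass 1:
  B→A C d: FOLLOW(A) ⊇ FIRST(C) = {c}; new: +{c}
  B→A C d: FOLLOW(C) ⊇ FIRST(d) = {d}; new: +{d}
  S→b B: FOLLOW(B) ⊇ FOLLOW(S) ⊇ {$}; new: +{$}
  S→b C: FOLLOW(C) ⊇ FOLLOW(S) ⊇ {$}; new: +{$}
  S→c A: FOLLOW(A) ⊇ FOLLOW(S) ⊇ {$}; new: +{$}
  S: {$}  A: {$,c}  B: {$}  C: {$,d}
pass 2:
  A→a S: FOLLOW(S) ⊇ FOLLOW(A) ⊇ {$,c}; new: +{c}
  S→b B: FOLLOW(B) ⊇ FOLLOW(S) ⊇ {$,c}; new: +{c}
  S→b C: FOLLOW(C) ⊇ FOLLOW(S) ⊇ {$,c}; new: +{c}
  S: {$,c}  A: {$,c}  B: {$,c}  C: {$,c,d}
pass 3: done
  S: {$,c}  A: {$,c}  B: {$,c}  C: {$,c,d}

FOLLOW(C) = ["$", "c", "d"]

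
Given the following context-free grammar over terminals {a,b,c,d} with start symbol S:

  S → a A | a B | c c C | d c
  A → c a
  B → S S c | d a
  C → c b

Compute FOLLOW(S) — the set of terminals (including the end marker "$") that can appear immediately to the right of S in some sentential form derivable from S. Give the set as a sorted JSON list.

FIRST iteration:
round 1:
  A via A→c a: +{c}
  B via B→d a: +{d}
  C via C→c b: +{c}
  S via S→a A: +{a}
  S via S→c c C: +{c}
  S via S→d c: +{d}
  S: {a,c,d}  A: {c}  B: {d}  C: {c}
round 2:
  B via B→S S c: +{a,c}
  S: {a,c,d}  A: {c}  B: {a,c,d}  C: {c}
round 3: done
  S: {a,c,d}  A: {c}  B: {a,c,d}  C: {c}

FOLLOW sets:
FOLLOW(S) := {$}
[1]
  B→S S c: FOLLOW(S) ⊇ FIRST(S) = {a,c,d}; new: +{a,c,d}
  S→a A: FOLLOW(A) ⊇ FOLLOW(S) ⊇ {$,a,c,d}; new: +{$,a,c,d}
  S→a B: FOLLOW(B) ⊇ FOLLOW(S) ⊇ {$,a,c,d}; new: +{$,a,c,d}
  S→c c C: FOLLOW(C) ⊇ FOLLOW(S) ⊇ {$,a,c,d}; new: +{$,a,c,d}
  S: {$,a,c,d}  A: {$,a,c,d}  B: {$,a,c,d}  C: {$,a,c,d}
[2] (no change)
  S: {$,a,c,d}  A: {$,a,c,d}  B: {$,a,c,d}  C: {$,a,c,d}

FOLLOW(S) = ["$", "a", "c", "d"]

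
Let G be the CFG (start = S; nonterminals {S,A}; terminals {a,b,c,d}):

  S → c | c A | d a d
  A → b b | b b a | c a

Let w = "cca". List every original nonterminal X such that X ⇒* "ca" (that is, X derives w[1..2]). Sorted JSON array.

CNF form of G:
  S -> T2 A | T3 X5 | c
  A -> T0 T0 | T0 X4 | T2 T1
  T0 -> b
  T1 -> a
  T2 -> c
  T3 -> d
  X4 -> T0 T1
  X5 -> T1 T3

Fill CYK table bottom-up (cells [i..j] with 1 ≤ i ≤ j ≤ 2 only):
  cell(1,1) c: {S,T2}  orig:{S}
  cell(2,2) a: {T1}  orig:{}
  cell(1,2) ca: {A}

Original NTs in T[1,2] deriving "ca": ["A"]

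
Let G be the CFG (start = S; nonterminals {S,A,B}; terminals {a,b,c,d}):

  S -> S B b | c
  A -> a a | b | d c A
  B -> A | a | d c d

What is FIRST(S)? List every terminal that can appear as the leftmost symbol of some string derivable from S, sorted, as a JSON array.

FIRST iteration:
round 1:
  A via A→a a: +{a}
  A via A→b: +{b}
  A via A→d c A: +{d}
  B via B→A: +{a,b,d}
  S via S→c: +{c}
  S: {c}  A: {a,b,d}  B: {a,b,d}
round 2: — fixpoint
  S: {c}  A: {a,b,d}  B: {a,b,d}

FIRST(S) = ["c"]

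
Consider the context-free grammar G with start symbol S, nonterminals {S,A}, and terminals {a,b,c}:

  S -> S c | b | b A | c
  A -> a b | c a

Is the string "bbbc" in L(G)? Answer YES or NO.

Convert to CNF:
  S -> S T2 | T1 A | b | c
  A -> T0 T1 | T2 T0
  T0 -> a
  T1 -> b
  T2 -> c

CYK table (by increasing span):
  [0..0]={S,T1}  "b"  orig:{S}
  [1..1]={S,T1}  "b"  orig:{S}
  [2..2]={S,T1}  "b"  orig:{S}
  [3..3]={S,T2}  "c"  orig:{S}
  [0..1]=∅  "bb"
  [1..2]=∅  "bb"
  [2..3]={S}  "bc"
  [0..2]=∅  "bbb"
  [1..3]=∅  "bbc"
  [0..3]=∅  "bbbc"

S ∉ T[0,3] ⇒ NO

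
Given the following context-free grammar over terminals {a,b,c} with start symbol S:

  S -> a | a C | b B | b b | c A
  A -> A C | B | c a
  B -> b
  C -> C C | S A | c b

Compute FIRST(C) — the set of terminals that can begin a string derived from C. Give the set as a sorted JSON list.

FIRST iteration:
round 1:
  A via A→c a: +{c}
  B via B→b: +{b}
  C via C→c b: +{c}
  S via S→a: +{a}
  S via S→b B: +{b}
  S via S→c A: +{c}
  FIRST[S]={a,b,c}  FIRST[A]={c}  FIRST[B]={b}  FIRST[C]={c}
round 2:
  A via A→B: +{b}
  C via C→S A: +{a,b}
  FIRST[S]={a,b,c}  FIRST[A]={b,c}  FIRST[B]={b}  FIRST[C]={a,b,c}
round 3: — fixpoint
  FIRST[S]={a,b,c}  FIRST[A]={b,c}  FIRST[B]={b}  FIRST[C]={a,b,c}

FIRST(C) = ["a", "b", "c"]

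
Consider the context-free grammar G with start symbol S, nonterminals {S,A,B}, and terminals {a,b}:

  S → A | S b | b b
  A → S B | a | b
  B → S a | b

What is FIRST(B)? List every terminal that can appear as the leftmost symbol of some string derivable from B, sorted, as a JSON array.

FIRST iteration:
[1]
  A via A→a: +{a}
  A via A→b: +{b}
  B via B→b: +{b}
  S via S→A: +{a,b}
  FIRST[S]={a,b}  FIRST[A]={a,b}  FIRST[B]={b}
[2]
  B via B→S a: +{a}
  FIRST[S]={a,b}  FIRST[A]={a,b}  FIRST[B]={a,b}
[3] — fixpoint
  FIRST[S]={a,b}  FIRST[A]={a,b}  FIRST[B]={a,b}

FIRST(B) = ["a", "b"]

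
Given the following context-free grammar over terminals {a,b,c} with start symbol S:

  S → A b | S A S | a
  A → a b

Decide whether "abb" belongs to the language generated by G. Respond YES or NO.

Convert to CNF:
  S -> A T1 | S X2 | a
  A -> T0 T1
  T0 -> a
  T1 -> b
  X2 -> A S

CYK fill:
  cell(0,0) a: {S,T0}  orig:{S}
  cell(1,1) b: {T1}  orig:{}
  cell(2,2) b: {T1}  orig:{}
  cell(0,1) ab: {A}
  cell(1,2) bb: ∅
  cell(0,2) abb: {S}

S ∈ T[0,2] ⇒ YES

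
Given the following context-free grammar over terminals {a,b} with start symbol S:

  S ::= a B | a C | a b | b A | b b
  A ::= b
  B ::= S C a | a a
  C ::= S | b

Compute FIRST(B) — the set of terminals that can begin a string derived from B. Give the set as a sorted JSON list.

FIRST sets, iterate to fixpoint:
[1]
  A via A→b: +{b}
  B via B→a a: +{a}
  C via C→b: +{b}
  S via S→a B: +{a}
  S via S→b A: +{b}
  FIRST[S]={a,b}  FIRST[A]={b}  FIRST[B]={a}  FIRST[C]={b}
[2]
  B via B→S C a: +{b}
  C via C→S: +{a}
  FIRST[S]={a,b}  FIRST[A]={b}  FIRST[B]={a,b}  FIRST[C]={a,b}
[3] (no change)
  FIRST[S]={a,b}  FIRST[A]={b}  FIRST[B]={a,b}  FIRST[C]={a,b}

FIRST(B) = ["a", "b"]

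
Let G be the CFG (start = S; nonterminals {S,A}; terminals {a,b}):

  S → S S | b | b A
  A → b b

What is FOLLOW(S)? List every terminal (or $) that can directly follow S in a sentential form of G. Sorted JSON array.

FIRST sets, iterate to fixpoint:
iter 1:
  A via A→b b: +{b}
  S via S→b: +{b}
  FIRST(S)={b}  FIRST(A)={b}
iter 2: (stable)
  FIRST(S)={b}  FIRST(A)={b}

FOLLOW sets:
FOLLOW(S) := {$}
round 1:
  S→S S: FOLLOW(S) ⊇ FIRST(S) = {b}; new: +{b}
  S→b A: FOLLOW(A) ⊇ FOLLOW(S) ⊇ {$,b}; new: +{$,b}
  FOLLOW(S)={$,b}  FOLLOW(A)={$,b}
round 2: (stable)
  FOLLOW(S)={$,b}  FOLLOW(A)={$,b}

FOLLOW(S) = ["$", "b"]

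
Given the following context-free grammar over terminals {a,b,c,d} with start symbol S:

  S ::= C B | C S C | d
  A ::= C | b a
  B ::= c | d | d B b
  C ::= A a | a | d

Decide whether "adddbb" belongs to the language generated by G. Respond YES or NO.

Convert to CNF:
  S -> C B | C X4 | d
  A -> A T0 | T1 T0 | a | d
  B -> T2 X3 | c | d
  C -> A T0 | a | d
  T0 -> a
  T1 -> b
  T2 -> d
  X3 -> B T1
  X4 -> S C

CYK table (by increasing span):
  cell(0,0) a: {A,C,T0}  orig:{A,C}
  cell(1,1) d: {A,B,C,S,T2}  orig:{A,B,C,S}
  cell(2,2) d: {A,B,C,S,T2}  orig:{A,B,C,S}
  cell(3,3) d: {A,B,C,S,T2}  orig:{A,B,C,S}
  cell(4,4) b: {T1}  orig:{}
  cell(5,5) b: {T1}  orig:{}
  cell(0,1) ad: {S}
  cell(1,2) dd: {S,X4}  orig:{S}
  cell(2,3) dd: {S,X4}  orig:{S}
  cell(3,4) db: {X3}  orig:{}
  cell(4,5) bb: ∅
  cell(0,2) add: {S,X4}  orig:{S}
  cell(1,3) ddd: {S,X4}  orig:{S}
  cell(2,4) ddb: {B}
  cell(3,5) dbb: ∅
  cell(0,3) addd: {S,X4}  orig:{S}
  cell(1,4) dddb: {S}
  cell(2,5) ddbb: {X3}  orig:{}
  cell(0,4) adddb: ∅
  cell(1,5) dddbb: {B}
  cell(0,5) adddbb: {S}

S ∈ T[0,5] ⇒ YES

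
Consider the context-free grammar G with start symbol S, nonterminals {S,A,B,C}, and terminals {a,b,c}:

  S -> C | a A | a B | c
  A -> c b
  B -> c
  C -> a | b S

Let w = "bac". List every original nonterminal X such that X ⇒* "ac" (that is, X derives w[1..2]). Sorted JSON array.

Convert to CNF:
  S -> T1 S | T2 A | T2 B | a | c
  A -> T0 T1
  B -> c
  C -> T1 S | a
  T0 -> c
  T1 -> b
  T2 -> a

CYK table (by increasing span) (cells [i..j] with 1 ≤ i ≤ j ≤ 2 only):
  T[1,1] 'a' = {C,S,T2}  orig:{C,S}
  T[2,2] 'c' = {B,S,T0}  orig:{B,S}
  T[1,2] 'ac' = {S}

Original NTs in T[1,2] deriving "ac": ["S"]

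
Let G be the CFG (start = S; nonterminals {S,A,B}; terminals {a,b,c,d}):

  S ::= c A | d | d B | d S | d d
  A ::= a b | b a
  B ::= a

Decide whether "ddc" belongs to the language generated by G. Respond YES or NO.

CNF form of G:
  S -> T2 A | T3 B | T3 S | T3 T3 | d
  A -> T0 T1 | T1 T0
  B -> a
  T0 -> a
  T1 -> b
  T2 -> c
  T3 -> d

Fill CYK table bottom-up:
  [0..0]={S,T3}  "d"  orig:{S}
  [1..1]={S,T3}  "d"  orig:{S}
  [2..2]={T2}  "c"  orig:{}
  [0..1]={S}  "dd"
  [1..2]=∅  "dc"
  [0..2]=∅  "ddc"

S ∉ T[0,2] ⇒ NO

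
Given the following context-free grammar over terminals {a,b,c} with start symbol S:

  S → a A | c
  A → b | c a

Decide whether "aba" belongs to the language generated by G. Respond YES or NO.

CNF form of G:
  S -> T1 A | c
  A -> T0 T1 | b
  T0 -> c
  T1 -> a

Fill CYK table bottom-up:
  T[0,0] 'a' = {T1}  orig:{}
  T[1,1] 'b' = {A}
  T[2,2] 'a' = {T1}  orig:{}
  T[0,1] 'ab' = {S}
  T[1,2] 'ba' = ∅
  T[0,2] 'aba' = ∅

S ∉ T[0,2] ⇒ NO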